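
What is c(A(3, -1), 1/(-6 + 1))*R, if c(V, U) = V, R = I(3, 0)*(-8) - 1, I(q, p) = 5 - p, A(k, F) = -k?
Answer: 123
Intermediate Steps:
R = -41 (R = (5 - 1*0)*(-8) - 1 = (5 + 0)*(-8) - 1 = 5*(-8) - 1 = -40 - 1 = -41)
c(A(3, -1), 1/(-6 + 1))*R = -1*3*(-41) = -3*(-41) = 123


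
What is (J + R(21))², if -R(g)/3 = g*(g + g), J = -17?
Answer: 7091569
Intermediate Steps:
R(g) = -6*g² (R(g) = -3*g*(g + g) = -3*g*2*g = -6*g²)
(J + R(21))² = (-17 - 6*21²)² = (-17 - 6*441)² = (-17 - 2646)² = (-2663)² = 7091569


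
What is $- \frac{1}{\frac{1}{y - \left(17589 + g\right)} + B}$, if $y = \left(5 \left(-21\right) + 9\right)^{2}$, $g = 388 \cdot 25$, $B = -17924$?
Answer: $\frac{18073}{323940453} \approx 5.5791 \cdot 10^{-5}$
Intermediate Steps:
$g = 9700$
$y = 9216$ ($y = \left(-105 + 9\right)^{2} = \left(-96\right)^{2} = 9216$)
$- \frac{1}{\frac{1}{y - \left(17589 + g\right)} + B} = - \frac{1}{\frac{1}{9216 - 27289} - 17924} = - \frac{1}{\frac{1}{-18073} - 17924} = - \frac{1}{- \frac{1}{18073} - 17924} = - \frac{1}{- \frac{323940453}{18073}} = \left(-1\right) \left(- \frac{18073}{323940453}\right) = \frac{18073}{323940453}$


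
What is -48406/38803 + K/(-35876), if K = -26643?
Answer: -702785327/1392096428 ≈ -0.50484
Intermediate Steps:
-48406/38803 + K/(-35876) = -48406/38803 - 26643/(-35876) = -48406*1/38803 - 26643*(-1/35876) = -48406/38803 + 26643/35876 = -702785327/1392096428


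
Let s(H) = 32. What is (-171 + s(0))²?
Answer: 19321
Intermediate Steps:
(-171 + s(0))² = (-171 + 32)² = (-139)² = 19321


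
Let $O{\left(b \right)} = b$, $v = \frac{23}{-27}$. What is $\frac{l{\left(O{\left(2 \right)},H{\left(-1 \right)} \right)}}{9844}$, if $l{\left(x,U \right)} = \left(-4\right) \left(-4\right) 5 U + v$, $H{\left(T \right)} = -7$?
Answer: $- \frac{15143}{265788} \approx -0.056974$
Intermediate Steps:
$v = - \frac{23}{27}$ ($v = 23 \left(- \frac{1}{27}\right) = - \frac{23}{27} \approx -0.85185$)
$l{\left(x,U \right)} = - \frac{23}{27} + 80 U$ ($l{\left(x,U \right)} = \left(-4\right) \left(-4\right) 5 U - \frac{23}{27} = 16 \cdot 5 U - \frac{23}{27} = 80 U - \frac{23}{27} = - \frac{23}{27} + 80 U$)
$\frac{l{\left(O{\left(2 \right)},H{\left(-1 \right)} \right)}}{9844} = \frac{- \frac{23}{27} + 80 \left(-7\right)}{9844} = \left(- \frac{23}{27} - 560\right) \frac{1}{9844} = \left(- \frac{15143}{27}\right) \frac{1}{9844} = - \frac{15143}{265788}$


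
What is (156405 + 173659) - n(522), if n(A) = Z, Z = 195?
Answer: 329869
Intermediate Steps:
n(A) = 195
(156405 + 173659) - n(522) = (156405 + 173659) - 1*195 = 330064 - 195 = 329869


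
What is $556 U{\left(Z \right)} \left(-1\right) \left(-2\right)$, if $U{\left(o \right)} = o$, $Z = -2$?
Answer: $-2224$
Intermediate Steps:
$556 U{\left(Z \right)} \left(-1\right) \left(-2\right) = 556 \left(-2\right) \left(-1\right) \left(-2\right) = 556 \cdot 2 \left(-2\right) = 556 \left(-4\right) = -2224$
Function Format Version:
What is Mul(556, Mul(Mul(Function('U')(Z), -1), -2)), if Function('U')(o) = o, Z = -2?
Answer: -2224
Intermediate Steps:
Mul(556, Mul(Mul(Function('U')(Z), -1), -2)) = Mul(556, Mul(Mul(-2, -1), -2)) = Mul(556, Mul(2, -2)) = Mul(556, -4) = -2224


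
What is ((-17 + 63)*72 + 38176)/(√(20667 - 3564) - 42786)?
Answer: -591701856/610208231 - 41488*√17103/1830624693 ≈ -0.97264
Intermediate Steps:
((-17 + 63)*72 + 38176)/(√(20667 - 3564) - 42786) = (46*72 + 38176)/(√17103 - 42786) = (3312 + 38176)/(-42786 + √17103) = 41488/(-42786 + √17103)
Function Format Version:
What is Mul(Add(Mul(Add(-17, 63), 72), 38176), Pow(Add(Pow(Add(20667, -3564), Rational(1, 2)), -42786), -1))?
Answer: Add(Rational(-591701856, 610208231), Mul(Rational(-41488, 1830624693), Pow(17103, Rational(1, 2)))) ≈ -0.97264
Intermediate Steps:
Mul(Add(Mul(Add(-17, 63), 72), 38176), Pow(Add(Pow(Add(20667, -3564), Rational(1, 2)), -42786), -1)) = Mul(Add(Mul(46, 72), 38176), Pow(Add(Pow(17103, Rational(1, 2)), -42786), -1)) = Mul(Add(3312, 38176), Pow(Add(-42786, Pow(17103, Rational(1, 2))), -1)) = Mul(41488, Pow(Add(-42786, Pow(17103, Rational(1, 2))), -1))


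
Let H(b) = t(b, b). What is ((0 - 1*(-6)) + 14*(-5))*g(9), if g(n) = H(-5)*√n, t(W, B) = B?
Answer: 960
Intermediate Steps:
H(b) = b
g(n) = -5*√n
((0 - 1*(-6)) + 14*(-5))*g(9) = ((0 - 1*(-6)) + 14*(-5))*(-5*√9) = ((0 + 6) - 70)*(-5*3) = (6 - 70)*(-15) = -64*(-15) = 960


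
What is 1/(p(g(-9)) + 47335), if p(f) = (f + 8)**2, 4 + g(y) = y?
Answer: 1/47360 ≈ 2.1115e-5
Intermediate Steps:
g(y) = -4 + y
p(f) = (8 + f)**2
1/(p(g(-9)) + 47335) = 1/((8 + (-4 - 9))**2 + 47335) = 1/((8 - 13)**2 + 47335) = 1/((-5)**2 + 47335) = 1/(25 + 47335) = 1/47360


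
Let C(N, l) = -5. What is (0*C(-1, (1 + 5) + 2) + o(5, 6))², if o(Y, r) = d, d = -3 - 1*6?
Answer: 81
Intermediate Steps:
d = -9 (d = -3 - 6 = -9)
o(Y, r) = -9
(0*C(-1, (1 + 5) + 2) + o(5, 6))² = (0*(-5) - 9)² = (0 - 9)² = (-9)² = 81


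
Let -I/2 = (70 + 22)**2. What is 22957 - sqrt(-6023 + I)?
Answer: 22957 - I*sqrt(22951) ≈ 22957.0 - 151.5*I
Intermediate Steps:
I = -16928 (I = -2*(70 + 22)**2 = -2*92**2 = -2*8464 = -16928)
22957 - sqrt(-6023 + I) = 22957 - sqrt(-6023 - 16928) = 22957 - sqrt(-22951) = 22957 - I*sqrt(22951)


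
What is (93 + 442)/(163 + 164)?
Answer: 535/327 ≈ 1.6361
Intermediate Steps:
(93 + 442)/(163 + 164) = 535/327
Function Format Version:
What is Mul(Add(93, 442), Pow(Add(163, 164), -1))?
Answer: Rational(535, 327) ≈ 1.6361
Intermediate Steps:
Mul(Add(93, 442), Pow(Add(163, 164), -1)) = Mul(535, Pow(327, -1)) = Mul(535, Rational(1, 327)) = Rational(535, 327)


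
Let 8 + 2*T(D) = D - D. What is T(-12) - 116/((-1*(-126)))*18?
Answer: -144/7 ≈ -20.571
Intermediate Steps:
T(D) = -4 (T(D) = -4 + (D - D)/2 = -4 + (½)*0 = -4 + 0 = -4)
T(-12) - 116/((-1*(-126)))*18 = -4 - 116/((-1*(-126)))*18 = -4 - 116/126*18 = -4 - 116*1/126*18 = -4 - 58/63*18 = -4 - 116/7 = -144/7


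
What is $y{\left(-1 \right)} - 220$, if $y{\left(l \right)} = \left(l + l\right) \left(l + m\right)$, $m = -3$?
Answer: $-212$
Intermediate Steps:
$y{\left(l \right)} = 2 l \left(-3 + l\right)$ ($y{\left(l \right)} = \left(l + l\right) \left(l - 3\right) = 2 l \left(-3 + l\right)$)
$y{\left(-1 \right)} - 220 = 2 \left(-1\right) \left(-3 - 1\right) - 220 = 2 \left(-1\right) \left(-4\right) - 220 = 8 - 220 = -212$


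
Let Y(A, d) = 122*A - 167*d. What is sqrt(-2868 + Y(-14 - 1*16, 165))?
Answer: 3*I*sqrt(3787) ≈ 184.62*I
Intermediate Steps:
Y(A, d) = -167*d + 122*A
sqrt(-2868 + Y(-14 - 1*16, 165)) = sqrt(-2868 + (-167*165 + 122*(-14 - 1*16))) = sqrt(-2868 + (-27555 + 122*(-14 - 16))) = sqrt(-2868 + (-27555 + 122*(-30))) = sqrt(-2868 + (-27555 - 3660)) = sqrt(-2868 - 31215) = sqrt(-34083) = 3*I*sqrt(3787)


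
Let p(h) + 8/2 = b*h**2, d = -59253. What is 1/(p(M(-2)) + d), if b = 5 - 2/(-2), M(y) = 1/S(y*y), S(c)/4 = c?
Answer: -128/7584893 ≈ -1.6876e-5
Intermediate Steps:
S(c) = 4*c
M(y) = 1/(4*y**2) (M(y) = 1/(4*(y*y)) = 1/(4*y**2))
b = 6 (b = 5 - 2*(-1/2) = 5 + 1 = 6)
p(h) = -4 + 6*h**2
1/(p(M(-2)) + d) = 1/((-4 + 6*((1/4)/(-2)**2)**2) - 59253) = 1/((-4 + 6*((1/4)*(1/4))**2) - 59253) = 1/((-4 + 6*(1/16)**2) - 59253) = 1/((-4 + 6*(1/256)) - 59253) = 1/((-4 + 3/128) - 59253) = 1/(-509/128 - 59253) = 1/(-7584893/128) = -128/7584893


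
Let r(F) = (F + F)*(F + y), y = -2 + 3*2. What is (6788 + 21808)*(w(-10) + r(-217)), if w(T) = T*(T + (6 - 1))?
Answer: 2644901232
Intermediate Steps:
y = 4 (y = -2 + 6 = 4)
w(T) = T*(5 + T) (w(T) = T*(T + 5) = T*(5 + T))
r(F) = 2*F*(4 + F) (r(F) = (F + F)*(F + 4) = (2*F)*(4 + F) = 2*F*(4 + F))
(6788 + 21808)*(w(-10) + r(-217)) = (6788 + 21808)*(-10*(5 - 10) + 2*(-217)*(4 - 217)) = 28596*(-10*(-5) + 2*(-217)*(-213)) = 28596*(50 + 92442) = 28596*92492 = 2644901232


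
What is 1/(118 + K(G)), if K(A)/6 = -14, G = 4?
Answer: 1/34 ≈ 0.029412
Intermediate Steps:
K(A) = -84 (K(A) = 6*(-14) = -84)
1/(118 + K(G)) = 1/(118 - 84) = 1/34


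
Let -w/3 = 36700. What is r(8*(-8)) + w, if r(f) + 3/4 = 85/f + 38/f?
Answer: -7046571/64 ≈ -1.1010e+5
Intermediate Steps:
r(f) = -¾ + 123/f (r(f) = -¾ + (85/f + 38/f) = -¾ + 123/f)
w = -110100 (w = -3*36700 = -110100)
r(8*(-8)) + w = (-¾ + 123/((8*(-8)))) - 110100 = (-¾ + 123/(-64)) - 110100 = (-¾ + 123*(-1/64)) - 110100 = (-¾ - 123/64) - 110100 = -171/64 - 110100 = -7046571/64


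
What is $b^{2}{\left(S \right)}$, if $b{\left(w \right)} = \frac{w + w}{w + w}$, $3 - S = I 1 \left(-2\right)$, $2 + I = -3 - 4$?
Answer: $1$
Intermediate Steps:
$I = -9$ ($I = -2 - 7 = -9$)
$S = -15$ ($S = 3 - \left(-9\right) 1 \left(-2\right) = 3 - \left(-9\right) \left(-2\right) = 3 - 18 = -15$)
$b{\left(w \right)} = 1$ ($b{\left(w \right)} = \frac{2 w}{2 w} = 2 w \frac{1}{2 w} = 1$)
$b^{2}{\left(S \right)} = 1^{2} = 1$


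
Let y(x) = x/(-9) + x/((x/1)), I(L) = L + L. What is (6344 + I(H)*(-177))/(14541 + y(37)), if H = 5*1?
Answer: 41166/130841 ≈ 0.31463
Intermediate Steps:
H = 5
I(L) = 2*L
y(x) = 1 - x/9 (y(x) = x*(-⅑) + x/((x*1)) = -x/9 + x/x = -x/9 + 1 = 1 - x/9)
(6344 + I(H)*(-177))/(14541 + y(37)) = (6344 + (2*5)*(-177))/(14541 + (1 - ⅑*37)) = (6344 + 10*(-177))/(14541 + (1 - 37/9)) = (6344 - 1770)/(14541 - 28/9) = 4574/(130841/9) = 4574*(9/130841) = 41166/130841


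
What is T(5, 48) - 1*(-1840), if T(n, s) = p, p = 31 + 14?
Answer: 1885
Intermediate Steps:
p = 45
T(n, s) = 45
T(5, 48) - 1*(-1840) = 45 - 1*(-1840) = 45 + 1840 = 1885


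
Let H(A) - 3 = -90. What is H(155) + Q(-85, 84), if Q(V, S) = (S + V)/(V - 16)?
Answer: -8786/101 ≈ -86.990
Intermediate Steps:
H(A) = -87 (H(A) = 3 - 90 = -87)
Q(V, S) = (S + V)/(-16 + V)
H(155) + Q(-85, 84) = -87 + (84 - 85)/(-16 - 85) = -87 - 1/(-101) = -87 - 1/101*(-1) = -87 + 1/101 = -8786/101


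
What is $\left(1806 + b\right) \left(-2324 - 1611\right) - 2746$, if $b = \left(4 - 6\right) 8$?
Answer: $-7046396$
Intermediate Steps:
$b = -16$ ($b = \left(-2\right) 8 = -16$)
$\left(1806 + b\right) \left(-2324 - 1611\right) - 2746 = \left(1806 - 16\right) \left(-2324 - 1611\right) - 2746 = 1790 \left(-3935\right) - 2746 = -7043650 - 2746 = -7046396$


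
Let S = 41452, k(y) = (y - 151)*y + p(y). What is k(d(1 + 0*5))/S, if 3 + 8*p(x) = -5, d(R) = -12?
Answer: 1955/41452 ≈ 0.047163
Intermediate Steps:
p(x) = -1 (p(x) = -3/8 + (1/8)*(-5) = -3/8 - 5/8 = -1)
k(y) = -1 + y*(-151 + y) (k(y) = (y - 151)*y - 1 = (-151 + y)*y - 1 = y*(-151 + y) - 1 = -1 + y*(-151 + y))
k(d(1 + 0*5))/S = (-1 + (-12)**2 - 151*(-12))/41452 = (-1 + 144 + 1812)*(1/41452) = 1955*(1/41452) = 1955/41452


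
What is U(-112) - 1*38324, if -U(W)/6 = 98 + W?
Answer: -38240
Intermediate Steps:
U(W) = -588 - 6*W (U(W) = -6*(98 + W) = -588 - 6*W)
U(-112) - 1*38324 = (-588 - 6*(-112)) - 1*38324 = (-588 + 672) - 38324 = 84 - 38324 = -38240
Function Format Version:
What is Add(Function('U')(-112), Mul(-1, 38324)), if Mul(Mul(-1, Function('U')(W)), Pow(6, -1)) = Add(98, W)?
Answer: -38240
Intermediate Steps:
Function('U')(W) = Add(-588, Mul(-6, W)) (Function('U')(W) = Mul(-6, Add(98, W)) = Add(-588, Mul(-6, W)))
Add(Function('U')(-112), Mul(-1, 38324)) = Add(Add(-588, Mul(-6, -112)), Mul(-1, 38324)) = Add(Add(-588, 672), -38324) = Add(84, -38324) = -38240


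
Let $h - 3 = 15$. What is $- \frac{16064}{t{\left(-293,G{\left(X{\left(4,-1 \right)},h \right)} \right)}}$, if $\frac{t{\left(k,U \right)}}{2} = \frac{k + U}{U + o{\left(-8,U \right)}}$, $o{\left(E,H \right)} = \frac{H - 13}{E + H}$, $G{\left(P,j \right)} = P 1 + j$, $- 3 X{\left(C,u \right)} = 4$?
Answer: $\frac{5353328}{10777} \approx 496.74$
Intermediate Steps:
$h = 18$ ($h = 3 + 15 = 18$)
$X{\left(C,u \right)} = - \frac{4}{3}$ ($X{\left(C,u \right)} = \left(- \frac{1}{3}\right) 4 = - \frac{4}{3}$)
$G{\left(P,j \right)} = P + j$
$o{\left(E,H \right)} = \frac{-13 + H}{E + H}$
$t{\left(k,U \right)} = \frac{2 \left(U + k\right)}{U + \frac{-13 + U}{-8 + U}}$ ($t{\left(k,U \right)} = 2 \frac{k + U}{U + \frac{-13 + U}{-8 + U}} = 2 \frac{U + k}{U + \frac{-13 + U}{-8 + U}} = \frac{2 \left(U + k\right)}{U + \frac{-13 + U}{-8 + U}}$)
$- \frac{16064}{t{\left(-293,G{\left(X{\left(4,-1 \right)},h \right)} \right)}} = - \frac{16064}{2 \frac{1}{-13 + \left(- \frac{4}{3} + 18\right) + \left(- \frac{4}{3} + 18\right) \left(-8 + \left(- \frac{4}{3} + 18\right)\right)} \left(-8 + \left(- \frac{4}{3} + 18\right)\right) \left(\left(- \frac{4}{3} + 18\right) - 293\right)} = - \frac{16064}{2 \frac{1}{-13 + \frac{50}{3} + \frac{50 \left(-8 + \frac{50}{3}\right)}{3}} \left(-8 + \frac{50}{3}\right) \left(\frac{50}{3} - 293\right)} = - \frac{16064}{2 \frac{1}{-13 + \frac{50}{3} + \frac{50}{3} \cdot \frac{26}{3}} \cdot \frac{26}{3} \left(- \frac{829}{3}\right)} = - \frac{16064}{2 \frac{1}{-13 + \frac{50}{3} + \frac{1300}{9}} \cdot \frac{26}{3} \left(- \frac{829}{3}\right)} = - \frac{16064}{2 \frac{1}{\frac{1333}{9}} \cdot \frac{26}{3} \left(- \frac{829}{3}\right)} = - \frac{16064}{2 \cdot \frac{9}{1333} \cdot \frac{26}{3} \left(- \frac{829}{3}\right)} = - \frac{16064}{- \frac{43108}{1333}} = \left(-16064\right) \left(- \frac{1333}{43108}\right) = \frac{5353328}{10777}$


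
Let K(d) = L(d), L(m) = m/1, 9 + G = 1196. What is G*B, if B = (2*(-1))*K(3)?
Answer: -7122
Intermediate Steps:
G = 1187 (G = -9 + 1196 = 1187)
L(m) = m (L(m) = m*1 = m)
K(d) = d
B = -6 (B = (2*(-1))*3 = -2*3 = -6)
G*B = 1187*(-6) = -7122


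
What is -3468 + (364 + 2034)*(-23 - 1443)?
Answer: -3518936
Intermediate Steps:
-3468 + (364 + 2034)*(-23 - 1443) = -3468 + 2398*(-1466) = -3468 - 3515468 = -3518936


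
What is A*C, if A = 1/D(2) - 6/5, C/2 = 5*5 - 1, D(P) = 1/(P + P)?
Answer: 672/5 ≈ 134.40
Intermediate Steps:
D(P) = 1/(2*P)
C = 48 (C = 2*(5*5 - 1) = 2*(25 - 1) = 2*24 = 48)
A = 14/5 (A = 1/((½)/2) - 6/5 = 1/((½)*(½)) - 6*⅕ = 1/(¼) - 6/5 = 1*4 - 6/5 = 4 - 6/5 = 14/5 ≈ 2.8000)
A*C = (14/5)*48 = 672/5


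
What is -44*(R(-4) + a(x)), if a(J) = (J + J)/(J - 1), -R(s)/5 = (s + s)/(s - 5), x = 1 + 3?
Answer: 704/9 ≈ 78.222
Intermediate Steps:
x = 4
R(s) = -10*s/(-5 + s) (R(s) = -5*(s + s)/(s - 5) = -5*2*s/(-5 + s) = -10*s/(-5 + s))
a(J) = 2*J/(-1 + J) (a(J) = (2*J)/(-1 + J) = 2*J/(-1 + J))
-44*(R(-4) + a(x)) = -44*(-10*(-4)/(-5 - 4) + 2*4/(-1 + 4)) = -44*(-10*(-4)/(-9) + 2*4/3) = -44*(-10*(-4)*(-1/9) + 2*4*(1/3)) = -44*(-40/9 + 8/3) = -44*(-16/9) = 704/9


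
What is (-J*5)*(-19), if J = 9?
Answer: 855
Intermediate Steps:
(-J*5)*(-19) = (-1*9*5)*(-19) = -9*5*(-19) = -45*(-19) = 855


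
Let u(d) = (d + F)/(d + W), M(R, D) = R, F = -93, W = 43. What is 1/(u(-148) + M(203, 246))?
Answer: 105/21556 ≈ 0.0048710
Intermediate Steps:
u(d) = (-93 + d)/(43 + d) (u(d) = (d - 93)/(d + 43) = (-93 + d)/(43 + d))
1/(u(-148) + M(203, 246)) = 1/((-93 - 148)/(43 - 148) + 203) = 1/(-241/(-105) + 203) = 1/(-1/105*(-241) + 203) = 1/(241/105 + 203) = 1/(21556/105) = 105/21556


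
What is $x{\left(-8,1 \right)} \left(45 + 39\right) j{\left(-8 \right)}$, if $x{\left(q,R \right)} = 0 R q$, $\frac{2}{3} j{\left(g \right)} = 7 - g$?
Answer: $0$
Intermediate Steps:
$j{\left(g \right)} = \frac{21}{2} - \frac{3 g}{2}$ ($j{\left(g \right)} = \frac{3 \left(7 - g\right)}{2} = \frac{21}{2} - \frac{3 g}{2}$)
$x{\left(q,R \right)} = 0$ ($x{\left(q,R \right)} = 0 q = 0$)
$x{\left(-8,1 \right)} \left(45 + 39\right) j{\left(-8 \right)} = 0 \left(45 + 39\right) \left(\frac{21}{2} - -12\right) = 0 \cdot 84 \left(\frac{21}{2} + 12\right) = 0 \cdot \frac{45}{2} = 0$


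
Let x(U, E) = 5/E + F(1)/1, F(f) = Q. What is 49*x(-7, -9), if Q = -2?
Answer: -1127/9 ≈ -125.22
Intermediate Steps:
F(f) = -2
x(U, E) = -2 + 5/E (x(U, E) = 5/E - 2/1 = 5/E - 2*1 = 5/E - 2 = -2 + 5/E)
49*x(-7, -9) = 49*(-2 + 5/(-9)) = 49*(-2 + 5*(-1/9)) = 49*(-2 - 5/9) = 49*(-23/9) = -1127/9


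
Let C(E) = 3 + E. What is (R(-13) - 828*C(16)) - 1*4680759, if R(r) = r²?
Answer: -4696322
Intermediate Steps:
(R(-13) - 828*C(16)) - 1*4680759 = ((-13)² - 828*(3 + 16)) - 1*4680759 = (169 - 828*19) - 4680759 = (169 - 15732) - 4680759 = -15563 - 4680759 = -4696322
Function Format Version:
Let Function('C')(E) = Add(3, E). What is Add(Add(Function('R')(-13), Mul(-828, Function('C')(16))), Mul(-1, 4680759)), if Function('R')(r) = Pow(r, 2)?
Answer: -4696322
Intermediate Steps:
Add(Add(Function('R')(-13), Mul(-828, Function('C')(16))), Mul(-1, 4680759)) = Add(Add(Pow(-13, 2), Mul(-828, Add(3, 16))), Mul(-1, 4680759)) = Add(Add(169, Mul(-828, 19)), -4680759) = Add(Add(169, -15732), -4680759) = Add(-15563, -4680759) = -4696322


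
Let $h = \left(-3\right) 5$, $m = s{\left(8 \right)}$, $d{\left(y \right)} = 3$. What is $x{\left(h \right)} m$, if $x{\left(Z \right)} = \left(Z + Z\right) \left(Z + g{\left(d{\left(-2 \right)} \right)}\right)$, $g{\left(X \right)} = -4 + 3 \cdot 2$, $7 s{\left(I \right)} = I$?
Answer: $\frac{3120}{7} \approx 445.71$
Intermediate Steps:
$s{\left(I \right)} = \frac{I}{7}$
$g{\left(X \right)} = 2$ ($g{\left(X \right)} = -4 + 6 = 2$)
$m = \frac{8}{7}$ ($m = \frac{1}{7} \cdot 8 = \frac{8}{7} \approx 1.1429$)
$h = -15$
$x{\left(Z \right)} = 2 Z \left(2 + Z\right)$ ($x{\left(Z \right)} = \left(Z + Z\right) \left(Z + 2\right) = 2 Z \left(2 + Z\right)$)
$x{\left(h \right)} m = 2 \left(-15\right) \left(2 - 15\right) \frac{8}{7} = 2 \left(-15\right) \left(-13\right) \frac{8}{7} = 390 \cdot \frac{8}{7} = \frac{3120}{7}$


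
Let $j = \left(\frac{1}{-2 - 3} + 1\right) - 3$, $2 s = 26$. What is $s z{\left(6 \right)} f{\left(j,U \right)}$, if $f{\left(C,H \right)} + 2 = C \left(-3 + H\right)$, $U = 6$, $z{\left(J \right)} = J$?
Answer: $- \frac{3354}{5} \approx -670.8$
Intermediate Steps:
$s = 13$ ($s = \frac{1}{2} \cdot 26 = 13$)
$j = - \frac{11}{5}$ ($j = \left(\frac{1}{-5} + 1\right) - 3 = \left(- \frac{1}{5} + 1\right) - 3 = \frac{4}{5} - 3 = - \frac{11}{5} \approx -2.2$)
$f{\left(C,H \right)} = -2 + C \left(-3 + H\right)$
$s z{\left(6 \right)} f{\left(j,U \right)} = 13 \cdot 6 \left(-2 - - \frac{33}{5} - \frac{66}{5}\right) = 78 \left(-2 + \frac{33}{5} - \frac{66}{5}\right) = 78 \left(- \frac{43}{5}\right) = - \frac{3354}{5}$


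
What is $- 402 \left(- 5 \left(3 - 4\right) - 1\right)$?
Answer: $-1608$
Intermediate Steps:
$- 402 \left(- 5 \left(3 - 4\right) - 1\right) = - 402 \left(\left(-5\right) \left(-1\right) - 1\right) = - 402 \left(5 - 1\right) = \left(-402\right) 4 = -1608$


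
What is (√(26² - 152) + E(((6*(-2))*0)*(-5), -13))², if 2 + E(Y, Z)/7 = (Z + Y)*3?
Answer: 82893 - 1148*√131 ≈ 69754.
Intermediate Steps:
E(Y, Z) = -14 + 21*Y + 21*Z (E(Y, Z) = -14 + 7*((Z + Y)*3) = -14 + 7*((Y + Z)*3) = -14 + 7*(3*Y + 3*Z) = -14 + (21*Y + 21*Z) = -14 + 21*Y + 21*Z)
(√(26² - 152) + E(((6*(-2))*0)*(-5), -13))² = (√(26² - 152) + (-14 + 21*(((6*(-2))*0)*(-5)) + 21*(-13)))² = (√(676 - 152) + (-14 + 21*(-12*0*(-5)) - 273))² = (√524 + (-14 + 21*(0*(-5)) - 273))² = (2*√131 + (-14 + 21*0 - 273))² = (2*√131 + (-14 + 0 - 273))² = (2*√131 - 287)² = (-287 + 2*√131)²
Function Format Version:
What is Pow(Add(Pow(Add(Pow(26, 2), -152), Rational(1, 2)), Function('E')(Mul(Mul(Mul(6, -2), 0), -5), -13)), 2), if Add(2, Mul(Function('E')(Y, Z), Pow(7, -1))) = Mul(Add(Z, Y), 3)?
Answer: Add(82893, Mul(-1148, Pow(131, Rational(1, 2)))) ≈ 69754.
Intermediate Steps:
Function('E')(Y, Z) = Add(-14, Mul(21, Y), Mul(21, Z)) (Function('E')(Y, Z) = Add(-14, Mul(7, Mul(Add(Z, Y), 3))) = Add(-14, Mul(7, Mul(Add(Y, Z), 3))) = Add(-14, Mul(7, Add(Mul(3, Y), Mul(3, Z)))) = Add(-14, Add(Mul(21, Y), Mul(21, Z))) = Add(-14, Mul(21, Y), Mul(21, Z)))
Pow(Add(Pow(Add(Pow(26, 2), -152), Rational(1, 2)), Function('E')(Mul(Mul(Mul(6, -2), 0), -5), -13)), 2) = Pow(Add(Pow(Add(Pow(26, 2), -152), Rational(1, 2)), Add(-14, Mul(21, Mul(Mul(Mul(6, -2), 0), -5)), Mul(21, -13))), 2) = Pow(Add(Pow(Add(676, -152), Rational(1, 2)), Add(-14, Mul(21, Mul(Mul(-12, 0), -5)), -273)), 2) = Pow(Add(Pow(524, Rational(1, 2)), Add(-14, Mul(21, Mul(0, -5)), -273)), 2) = Pow(Add(Mul(2, Pow(131, Rational(1, 2))), Add(-14, Mul(21, 0), -273)), 2) = Pow(Add(Mul(2, Pow(131, Rational(1, 2))), Add(-14, 0, -273)), 2) = Pow(Add(Mul(2, Pow(131, Rational(1, 2))), -287), 2) = Pow(Add(-287, Mul(2, Pow(131, Rational(1, 2)))), 2)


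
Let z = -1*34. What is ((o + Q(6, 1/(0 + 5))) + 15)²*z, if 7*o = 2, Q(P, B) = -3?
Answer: -251464/49 ≈ -5131.9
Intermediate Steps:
z = -34
o = 2/7 (o = (⅐)*2 = 2/7 ≈ 0.28571)
((o + Q(6, 1/(0 + 5))) + 15)²*z = ((2/7 - 3) + 15)²*(-34) = (-19/7 + 15)²*(-34) = (86/7)²*(-34) = (7396/49)*(-34) = -251464/49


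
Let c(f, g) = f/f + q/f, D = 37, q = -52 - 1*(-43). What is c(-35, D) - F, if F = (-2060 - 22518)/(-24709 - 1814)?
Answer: 43826/132615 ≈ 0.33048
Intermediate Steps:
q = -9 (q = -52 + 43 = -9)
c(f, g) = 1 - 9/f (c(f, g) = f/f - 9/f = 1 - 9/f)
F = 24578/26523 (F = -24578/(-26523) = -24578*(-1/26523) = 24578/26523 ≈ 0.92667)
c(-35, D) - F = (-9 - 35)/(-35) - 1*24578/26523 = -1/35*(-44) - 24578/26523 = 44/35 - 24578/26523 = 43826/132615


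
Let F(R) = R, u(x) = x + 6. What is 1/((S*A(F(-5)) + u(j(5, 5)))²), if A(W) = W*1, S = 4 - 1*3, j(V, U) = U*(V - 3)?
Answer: 1/121 ≈ 0.0082645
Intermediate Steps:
j(V, U) = U*(-3 + V)
u(x) = 6 + x
S = 1 (S = 4 - 3 = 1)
A(W) = W
1/((S*A(F(-5)) + u(j(5, 5)))²) = 1/((1*(-5) + (6 + 5*(-3 + 5)))²) = 1/((-5 + (6 + 5*2))²) = 1/((-5 + (6 + 10))²) = 1/((-5 + 16)²) = 1/(11²) = 1/121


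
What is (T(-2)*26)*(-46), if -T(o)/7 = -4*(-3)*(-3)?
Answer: -301392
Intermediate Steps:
T(o) = 252 (T(o) = -7*(-4*(-3))*(-3) = -84*(-3) = -7*(-36) = 252)
(T(-2)*26)*(-46) = (252*26)*(-46) = 6552*(-46) = -301392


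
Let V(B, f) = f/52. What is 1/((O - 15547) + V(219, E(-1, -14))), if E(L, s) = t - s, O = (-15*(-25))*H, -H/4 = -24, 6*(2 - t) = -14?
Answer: 156/3190723 ≈ 4.8892e-5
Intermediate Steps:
t = 13/3 (t = 2 - ⅙*(-14) = 2 + 7/3 = 13/3 ≈ 4.3333)
H = 96 (H = -4*(-24) = 96)
O = 36000 (O = -15*(-25)*96 = 375*96 = 36000)
E(L, s) = 13/3 - s
V(B, f) = f/52 (V(B, f) = f*(1/52) = f/52)
1/((O - 15547) + V(219, E(-1, -14))) = 1/((36000 - 15547) + (13/3 - 1*(-14))/52) = 1/(20453 + (13/3 + 14)/52) = 1/(20453 + (1/52)*(55/3)) = 1/(20453 + 55/156) = 1/(3190723/156) = 156/3190723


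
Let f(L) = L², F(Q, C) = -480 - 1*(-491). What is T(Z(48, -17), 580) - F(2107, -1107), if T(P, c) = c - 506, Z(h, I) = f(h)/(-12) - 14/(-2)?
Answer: 63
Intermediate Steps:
F(Q, C) = 11 (F(Q, C) = -480 + 491 = 11)
Z(h, I) = 7 - h²/12 (Z(h, I) = h²/(-12) - 14/(-2) = h²*(-1/12) - 14*(-½) = -h²/12 + 7 = 7 - h²/12)
T(P, c) = -506 + c
T(Z(48, -17), 580) - F(2107, -1107) = (-506 + 580) - 1*11 = 74 - 11 = 63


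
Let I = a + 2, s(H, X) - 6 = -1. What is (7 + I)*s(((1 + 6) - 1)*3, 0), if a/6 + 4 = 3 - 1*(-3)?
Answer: 105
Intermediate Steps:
a = 12 (a = -24 + 6*(3 - 1*(-3)) = -24 + 6*(3 + 3) = -24 + 6*6 = -24 + 36 = 12)
s(H, X) = 5 (s(H, X) = 6 - 1 = 5)
I = 14 (I = 12 + 2 = 14)
(7 + I)*s(((1 + 6) - 1)*3, 0) = (7 + 14)*5 = 21*5 = 105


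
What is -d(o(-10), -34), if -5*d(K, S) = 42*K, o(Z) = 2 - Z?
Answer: 504/5 ≈ 100.80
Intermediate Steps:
d(K, S) = -42*K/5
-d(o(-10), -34) = -(-42)*(2 - 1*(-10))/5 = -(-42)*(2 + 10)/5 = -(-42)*12/5 = -1*(-504/5) = 504/5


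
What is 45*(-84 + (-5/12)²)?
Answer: -60355/16 ≈ -3772.2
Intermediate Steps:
45*(-84 + (-5/12)²) = 45*(-84 + 25/144) = 45*(-12071/144) = -60355/16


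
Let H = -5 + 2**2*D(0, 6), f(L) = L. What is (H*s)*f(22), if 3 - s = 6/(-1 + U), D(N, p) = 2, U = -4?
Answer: 1386/5 ≈ 277.20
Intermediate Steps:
H = 3 (H = -5 + 2**2*2 = -5 + 4*2 = -5 + 8 = 3)
s = 21/5 (s = 3 - 6/(-1 - 4) = 3 - 6/(-5) = 3 - 6*(-1)/5 = 3 - 1*(-6/5) = 3 + 6/5 = 21/5 ≈ 4.2000)
(H*s)*f(22) = (3*(21/5))*22 = (63/5)*22 = 1386/5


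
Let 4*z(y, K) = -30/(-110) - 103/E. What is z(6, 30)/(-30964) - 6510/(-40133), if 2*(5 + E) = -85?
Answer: 842483795917/5194394926160 ≈ 0.16219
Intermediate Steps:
E = -95/2 (E = -5 + (½)*(-85) = -5 - 85/2 = -95/2 ≈ -47.500)
z(y, K) = 2551/4180 (z(y, K) = (-30/(-110) - 103/(-95/2))/4 = (-30*(-1/110) - 103*(-2/95))/4 = (3/11 + 206/95)/4 = (¼)*(2551/1045) = 2551/4180)
z(6, 30)/(-30964) - 6510/(-40133) = (2551/4180)/(-30964) - 6510/(-40133) = (2551/4180)*(-1/30964) - 6510*(-1/40133) = -2551/129429520 + 6510/40133 = 842483795917/5194394926160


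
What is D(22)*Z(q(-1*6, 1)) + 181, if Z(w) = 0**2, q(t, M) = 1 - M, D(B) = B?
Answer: 181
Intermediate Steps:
Z(w) = 0
D(22)*Z(q(-1*6, 1)) + 181 = 22*0 + 181 = 0 + 181 = 181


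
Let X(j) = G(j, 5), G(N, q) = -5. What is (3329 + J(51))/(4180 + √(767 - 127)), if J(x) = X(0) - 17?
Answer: 691163/873588 - 3307*√10/2183970 ≈ 0.78639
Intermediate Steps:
X(j) = -5
J(x) = -22 (J(x) = -5 - 17 = -22)
(3329 + J(51))/(4180 + √(767 - 127)) = (3329 - 22)/(4180 + √(767 - 127)) = 3307/(4180 + √640) = 3307/(4180 + 8*√10)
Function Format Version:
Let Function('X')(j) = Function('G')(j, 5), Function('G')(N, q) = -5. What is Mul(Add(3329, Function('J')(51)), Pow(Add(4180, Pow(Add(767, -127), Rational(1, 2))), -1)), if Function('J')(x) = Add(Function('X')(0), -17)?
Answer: Add(Rational(691163, 873588), Mul(Rational(-3307, 2183970), Pow(10, Rational(1, 2)))) ≈ 0.78639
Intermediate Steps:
Function('X')(j) = -5
Function('J')(x) = -22 (Function('J')(x) = Add(-5, -17) = -22)
Mul(Add(3329, Function('J')(51)), Pow(Add(4180, Pow(Add(767, -127), Rational(1, 2))), -1)) = Mul(Add(3329, -22), Pow(Add(4180, Pow(Add(767, -127), Rational(1, 2))), -1)) = Mul(3307, Pow(Add(4180, Pow(640, Rational(1, 2))), -1)) = Mul(3307, Pow(Add(4180, Mul(8, Pow(10, Rational(1, 2)))), -1))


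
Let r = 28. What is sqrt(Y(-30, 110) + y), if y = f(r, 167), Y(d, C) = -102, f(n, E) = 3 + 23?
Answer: 2*I*sqrt(19) ≈ 8.7178*I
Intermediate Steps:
f(n, E) = 26
y = 26
sqrt(Y(-30, 110) + y) = sqrt(-102 + 26) = sqrt(-76) = 2*I*sqrt(19)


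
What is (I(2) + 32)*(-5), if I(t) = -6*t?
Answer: -100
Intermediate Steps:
I(t) = -6*t
(I(2) + 32)*(-5) = (-6*2 + 32)*(-5) = (-12 + 32)*(-5) = 20*(-5) = -100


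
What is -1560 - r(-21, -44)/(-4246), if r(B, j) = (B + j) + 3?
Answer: -3311911/2123 ≈ -1560.0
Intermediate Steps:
r(B, j) = 3 + B + j
-1560 - r(-21, -44)/(-4246) = -1560 - (3 - 21 - 44)/(-4246) = -1560 - (-62)*(-1)/4246 = -1560 - 1*31/2123 = -1560 - 31/2123 = -3311911/2123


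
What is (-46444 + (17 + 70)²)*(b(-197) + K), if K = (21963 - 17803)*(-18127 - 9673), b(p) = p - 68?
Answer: 4495826301875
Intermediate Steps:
b(p) = -68 + p
K = -115648000 (K = 4160*(-27800) = -115648000)
(-46444 + (17 + 70)²)*(b(-197) + K) = (-46444 + (17 + 70)²)*((-68 - 197) - 115648000) = (-46444 + 87²)*(-265 - 115648000) = (-46444 + 7569)*(-115648265) = -38875*(-115648265) = 4495826301875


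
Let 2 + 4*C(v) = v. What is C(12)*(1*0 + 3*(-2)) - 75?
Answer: -90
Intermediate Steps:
C(v) = -1/2 + v/4
C(12)*(1*0 + 3*(-2)) - 75 = (-1/2 + (1/4)*12)*(1*0 + 3*(-2)) - 75 = (-1/2 + 3)*(0 - 6) - 75 = (5/2)*(-6) - 75 = -15 - 75 = -90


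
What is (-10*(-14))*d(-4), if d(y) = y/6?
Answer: -280/3 ≈ -93.333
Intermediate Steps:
d(y) = y/6 (d(y) = y*(⅙) = y/6)
(-10*(-14))*d(-4) = (-10*(-14))*((⅙)*(-4)) = 140*(-⅔) = -280/3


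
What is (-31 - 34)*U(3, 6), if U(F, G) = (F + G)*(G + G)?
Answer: -7020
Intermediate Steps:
U(F, G) = 2*G*(F + G) (U(F, G) = (F + G)*(2*G) = 2*G*(F + G))
(-31 - 34)*U(3, 6) = (-31 - 34)*(2*6*(3 + 6)) = -130*6*9 = -65*108 = -7020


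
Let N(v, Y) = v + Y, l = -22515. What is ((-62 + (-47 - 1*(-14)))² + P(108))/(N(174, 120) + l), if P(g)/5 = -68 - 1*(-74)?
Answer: -9055/22221 ≈ -0.40750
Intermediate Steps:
N(v, Y) = Y + v
P(g) = 30 (P(g) = 5*(-68 - 1*(-74)) = 5*(-68 + 74) = 5*6 = 30)
((-62 + (-47 - 1*(-14)))² + P(108))/(N(174, 120) + l) = ((-62 + (-47 - 1*(-14)))² + 30)/((120 + 174) - 22515) = ((-62 + (-47 + 14))² + 30)/(294 - 22515) = ((-62 - 33)² + 30)/(-22221) = ((-95)² + 30)*(-1/22221) = (9025 + 30)*(-1/22221) = 9055*(-1/22221) = -9055/22221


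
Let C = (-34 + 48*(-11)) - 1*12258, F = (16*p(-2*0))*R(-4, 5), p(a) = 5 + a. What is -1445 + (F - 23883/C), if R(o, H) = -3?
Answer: -21577817/12820 ≈ -1683.1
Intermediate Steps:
F = -240 (F = (16*(5 - 2*0))*(-3) = (16*(5 + 0))*(-3) = (16*5)*(-3) = 80*(-3) = -240)
C = -12820 (C = (-34 - 528) - 12258 = -562 - 12258 = -12820)
-1445 + (F - 23883/C) = -1445 + (-240 - 23883/(-12820)) = -1445 + (-240 - 23883*(-1/12820)) = -1445 + (-240 + 23883/12820) = -1445 - 3052917/12820 = -21577817/12820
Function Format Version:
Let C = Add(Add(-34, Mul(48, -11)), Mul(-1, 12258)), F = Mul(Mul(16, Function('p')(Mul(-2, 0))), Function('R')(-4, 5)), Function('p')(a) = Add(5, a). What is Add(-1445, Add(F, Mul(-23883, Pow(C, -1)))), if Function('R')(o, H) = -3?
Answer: Rational(-21577817, 12820) ≈ -1683.1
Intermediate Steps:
F = -240 (F = Mul(Mul(16, Add(5, Mul(-2, 0))), -3) = Mul(Mul(16, Add(5, 0)), -3) = Mul(Mul(16, 5), -3) = Mul(80, -3) = -240)
C = -12820 (C = Add(Add(-34, -528), -12258) = Add(-562, -12258) = -12820)
Add(-1445, Add(F, Mul(-23883, Pow(C, -1)))) = Add(-1445, Add(-240, Mul(-23883, Pow(-12820, -1)))) = Add(-1445, Add(-240, Mul(-23883, Rational(-1, 12820)))) = Add(-1445, Add(-240, Rational(23883, 12820))) = Add(-1445, Rational(-3052917, 12820)) = Rational(-21577817, 12820)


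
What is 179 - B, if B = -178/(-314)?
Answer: 28014/157 ≈ 178.43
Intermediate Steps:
B = 89/157 (B = -178*(-1/314) = 89/157 ≈ 0.56688)
179 - B = 179 - 1*89/157 = 179 - 89/157 = 28014/157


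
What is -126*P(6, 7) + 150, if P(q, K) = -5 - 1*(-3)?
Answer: 402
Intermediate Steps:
P(q, K) = -2 (P(q, K) = -5 + 3 = -2)
-126*P(6, 7) + 150 = -126*(-2) + 150 = 252 + 150 = 402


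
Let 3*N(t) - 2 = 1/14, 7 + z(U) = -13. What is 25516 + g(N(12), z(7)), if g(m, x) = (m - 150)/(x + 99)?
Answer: 84655817/3318 ≈ 25514.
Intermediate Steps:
z(U) = -20 (z(U) = -7 - 13 = -20)
N(t) = 29/42 (N(t) = ⅔ + (⅓)/14 = ⅔ + (⅓)*(1/14) = ⅔ + 1/42 = 29/42)
g(m, x) = (-150 + m)/(99 + x)
25516 + g(N(12), z(7)) = 25516 + (-150 + 29/42)/(99 - 20) = 25516 - 6271/42/79 = 25516 + (1/79)*(-6271/42) = 25516 - 6271/3318 = 84655817/3318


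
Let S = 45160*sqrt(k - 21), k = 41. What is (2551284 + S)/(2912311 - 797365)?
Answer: 141738/117497 + 45160*sqrt(5)/1057473 ≈ 1.3018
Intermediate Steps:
S = 90320*sqrt(5) (S = 45160*sqrt(41 - 21) = 45160*sqrt(20) = 45160*(2*sqrt(5)) = 90320*sqrt(5) ≈ 2.0196e+5)
(2551284 + S)/(2912311 - 797365) = (2551284 + 90320*sqrt(5))/(2912311 - 797365) = (2551284 + 90320*sqrt(5))/2114946 = (2551284 + 90320*sqrt(5))*(1/2114946) = 141738/117497 + 45160*sqrt(5)/1057473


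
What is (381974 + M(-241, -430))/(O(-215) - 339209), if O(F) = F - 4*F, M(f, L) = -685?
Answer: -381289/338564 ≈ -1.1262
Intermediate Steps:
O(F) = -3*F
(381974 + M(-241, -430))/(O(-215) - 339209) = (381974 - 685)/(-3*(-215) - 339209) = 381289/(645 - 339209) = 381289/(-338564) = 381289*(-1/338564) = -381289/338564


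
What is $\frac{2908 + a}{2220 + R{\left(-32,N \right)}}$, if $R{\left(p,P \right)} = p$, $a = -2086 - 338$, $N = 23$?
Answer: $\frac{121}{547} \approx 0.22121$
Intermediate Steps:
$a = -2424$ ($a = -2086 - 338 = -2424$)
$\frac{2908 + a}{2220 + R{\left(-32,N \right)}} = \frac{2908 - 2424}{2220 - 32} = \frac{484}{2188} = 484 \cdot \frac{1}{2188} = \frac{121}{547}$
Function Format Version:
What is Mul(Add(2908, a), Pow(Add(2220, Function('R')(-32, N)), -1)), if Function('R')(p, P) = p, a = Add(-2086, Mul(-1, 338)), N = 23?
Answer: Rational(121, 547) ≈ 0.22121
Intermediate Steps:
a = -2424 (a = Add(-2086, -338) = -2424)
Mul(Add(2908, a), Pow(Add(2220, Function('R')(-32, N)), -1)) = Mul(Add(2908, -2424), Pow(Add(2220, -32), -1)) = Mul(484, Pow(2188, -1)) = Mul(484, Rational(1, 2188)) = Rational(121, 547)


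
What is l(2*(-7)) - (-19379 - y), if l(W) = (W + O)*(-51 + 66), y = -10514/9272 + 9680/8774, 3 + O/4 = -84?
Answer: 283695979049/20338132 ≈ 13949.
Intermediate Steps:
O = -348 (O = -12 + 4*(-84) = -12 - 336 = -348)
y = -624219/20338132 (y = -10514*1/9272 + 9680*(1/8774) = -5257/4636 + 4840/4387 = -624219/20338132 ≈ -0.030692)
l(W) = -5220 + 15*W (l(W) = (W - 348)*(-51 + 66) = (-348 + W)*15 = -5220 + 15*W)
l(2*(-7)) - (-19379 - y) = (-5220 + 15*(2*(-7))) - (-19379 - 1*(-624219/20338132)) = (-5220 + 15*(-14)) - (-19379 + 624219/20338132) = (-5220 - 210) - 1*(-394132035809/20338132) = -5430 + 394132035809/20338132 = 283695979049/20338132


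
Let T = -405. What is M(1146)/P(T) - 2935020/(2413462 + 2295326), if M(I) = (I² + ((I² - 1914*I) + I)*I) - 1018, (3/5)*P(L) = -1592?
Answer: 592129749706489/1561748020 ≈ 3.7915e+5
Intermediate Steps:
P(L) = -7960/3 (P(L) = (5/3)*(-1592) = -7960/3)
M(I) = -1018 + I² + I*(I² - 1913*I) (M(I) = (I² + (I² - 1913*I)*I) - 1018 = (I² + I*(I² - 1913*I)) - 1018 = -1018 + I² + I*(I² - 1913*I))
M(1146)/P(T) - 2935020/(2413462 + 2295326) = (-1018 + 1146³ - 1912*1146²)/(-7960/3) - 2935020/(2413462 + 2295326) = (-1018 + 1505060136 - 1912*1313316)*(-3/7960) - 2935020/4708788 = (-1018 + 1505060136 - 2511060192)*(-3/7960) - 2935020*1/4708788 = -1006001074*(-3/7960) - 244585/392399 = 1509001611/3980 - 244585/392399 = 592129749706489/1561748020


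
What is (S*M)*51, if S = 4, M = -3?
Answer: -612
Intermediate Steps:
(S*M)*51 = (4*(-3))*51 = -12*51 = -612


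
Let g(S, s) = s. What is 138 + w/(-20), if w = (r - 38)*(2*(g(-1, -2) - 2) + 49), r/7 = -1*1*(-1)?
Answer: 4031/20 ≈ 201.55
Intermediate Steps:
r = 7 (r = 7*(-1*1*(-1)) = 7*(-1*(-1)) = 7*1 = 7)
w = -1271 (w = (7 - 38)*(2*(-2 - 2) + 49) = -31*(2*(-4) + 49) = -31*(-8 + 49) = -31*41 = -1271)
138 + w/(-20) = 138 - 1271/(-20) = 138 - 1271*(-1/20) = 138 + 1271/20 = 4031/20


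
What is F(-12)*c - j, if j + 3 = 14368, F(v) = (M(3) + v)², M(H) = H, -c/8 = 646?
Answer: -432973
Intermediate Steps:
c = -5168 (c = -8*646 = -5168)
F(v) = (3 + v)²
j = 14365 (j = -3 + 14368 = 14365)
F(-12)*c - j = (3 - 12)²*(-5168) - 1*14365 = (-9)²*(-5168) - 14365 = 81*(-5168) - 14365 = -418608 - 14365 = -432973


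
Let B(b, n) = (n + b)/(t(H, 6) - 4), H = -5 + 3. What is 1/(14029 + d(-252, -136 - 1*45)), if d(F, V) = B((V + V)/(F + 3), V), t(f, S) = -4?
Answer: 1992/27990475 ≈ 7.1167e-5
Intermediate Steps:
H = -2
B(b, n) = -b/8 - n/8 (B(b, n) = (n + b)/(-4 - 4) = (b + n)/(-8) = (b + n)*(-1/8) = -b/8 - n/8)
d(F, V) = -V/8 - V/(4*(3 + F)) (d(F, V) = -(V + V)/(8*(F + 3)) - V/8 = -2*V/(8*(3 + F)) - V/8 = -V/(4*(3 + F)) - V/8 = -V/8 - V/(4*(3 + F)))
1/(14029 + d(-252, -136 - 1*45)) = 1/(14029 + (-136 - 1*45)*(-5 - 1*(-252))/(8*(3 - 252))) = 1/(14029 + (1/8)*(-136 - 45)*(-5 + 252)/(-249)) = 1/(14029 + (1/8)*(-181)*(-1/249)*247) = 1/(14029 + 44707/1992) = 1/(27990475/1992) = 1992/27990475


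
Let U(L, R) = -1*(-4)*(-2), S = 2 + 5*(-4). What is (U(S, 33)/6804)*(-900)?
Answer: 200/189 ≈ 1.0582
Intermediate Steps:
S = -18 (S = 2 - 20 = -18)
U(L, R) = -8 (U(L, R) = 4*(-2) = -8)
(U(S, 33)/6804)*(-900) = -8/6804*(-900) = -8*1/6804*(-900) = -2/1701*(-900) = 200/189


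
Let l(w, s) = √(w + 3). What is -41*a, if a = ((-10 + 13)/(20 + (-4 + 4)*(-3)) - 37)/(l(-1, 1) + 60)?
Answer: 90651/3598 - 30217*√2/71960 ≈ 24.601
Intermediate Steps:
l(w, s) = √(3 + w)
a = -737/(20*(60 + √2)) (a = ((-10 + 13)/(20 + (-4 + 4)*(-3)) - 37)/(√(3 - 1) + 60) = (3/(20 + 0*(-3)) - 37)/(√2 + 60) = (3/(20 + 0) - 37)/(60 + √2) = (3/20 - 37)/(60 + √2) = -737/(20*(60 + √2)) ≈ -0.60002)
-41*a = -41*(-2211/3598 + 737*√2/71960) = 90651/3598 - 30217*√2/71960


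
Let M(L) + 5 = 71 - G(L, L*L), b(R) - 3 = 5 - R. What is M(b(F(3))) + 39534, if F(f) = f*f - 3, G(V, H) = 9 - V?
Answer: 39593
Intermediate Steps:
F(f) = -3 + f² (F(f) = f² - 3 = -3 + f²)
b(R) = 8 - R (b(R) = 3 + (5 - R) = 8 - R)
M(L) = 57 + L (M(L) = -5 + (71 - (9 - L)) = -5 + (71 + (-9 + L)) = -5 + (62 + L) = 57 + L)
M(b(F(3))) + 39534 = (57 + (8 - (-3 + 3²))) + 39534 = (57 + (8 - (-3 + 9))) + 39534 = (57 + (8 - 1*6)) + 39534 = (57 + (8 - 6)) + 39534 = (57 + 2) + 39534 = 59 + 39534 = 39593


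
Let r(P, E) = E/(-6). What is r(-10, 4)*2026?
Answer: -4052/3 ≈ -1350.7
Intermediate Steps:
r(P, E) = -E/6 (r(P, E) = E*(-1/6) = -E/6)
r(-10, 4)*2026 = -1/6*4*2026 = -2/3*2026 = -4052/3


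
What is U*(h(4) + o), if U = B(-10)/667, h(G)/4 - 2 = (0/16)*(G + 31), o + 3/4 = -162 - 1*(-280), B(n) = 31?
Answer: 15531/2668 ≈ 5.8212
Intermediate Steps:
o = 469/4 (o = -¾ + (-162 - 1*(-280)) = -¾ + (-162 + 280) = -¾ + 118 = 469/4 ≈ 117.25)
h(G) = 8 (h(G) = 8 + 4*((0/16)*(G + 31)) = 8 + 4*((0*(1/16))*(31 + G)) = 8 + 4*(0*(31 + G)) = 8 + 4*0 = 8 + 0 = 8)
U = 31/667 ≈ 0.046477
U*(h(4) + o) = 31*(8 + 469/4)/667 = (31/667)*(501/4) = 15531/2668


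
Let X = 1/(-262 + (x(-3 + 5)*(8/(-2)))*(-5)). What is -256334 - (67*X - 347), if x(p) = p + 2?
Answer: -46589567/182 ≈ -2.5599e+5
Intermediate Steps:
x(p) = 2 + p
X = -1/182 (X = 1/(-262 + ((2 + (-3 + 5))*(8/(-2)))*(-5)) = 1/(-262 + ((2 + 2)*(8*(-½)))*(-5)) = 1/(-262 + (4*(-4))*(-5)) = 1/(-262 - 16*(-5)) = 1/(-262 + 80) = 1/(-182) = -1/182 ≈ -0.0054945)
-256334 - (67*X - 347) = -256334 - (67*(-1/182) - 347) = -256334 - (-67/182 - 347) = -256334 - 1*(-63221/182) = -256334 + 63221/182 = -46589567/182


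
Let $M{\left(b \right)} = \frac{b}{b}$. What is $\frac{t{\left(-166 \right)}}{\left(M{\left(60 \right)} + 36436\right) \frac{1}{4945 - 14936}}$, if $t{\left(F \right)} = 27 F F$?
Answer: $- \frac{89559324}{439} \approx -2.0401 \cdot 10^{5}$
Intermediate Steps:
$M{\left(b \right)} = 1$
$t{\left(F \right)} = 27 F^{2}$
$\frac{t{\left(-166 \right)}}{\left(M{\left(60 \right)} + 36436\right) \frac{1}{4945 - 14936}} = \frac{27 \left(-166\right)^{2}}{\left(1 + 36436\right) \frac{1}{4945 - 14936}} = \frac{27 \cdot 27556}{36437 \frac{1}{-9991}} = \frac{744012}{36437 \left(- \frac{1}{9991}\right)} = \frac{744012}{- \frac{36437}{9991}} = 744012 \left(- \frac{9991}{36437}\right) = - \frac{89559324}{439}$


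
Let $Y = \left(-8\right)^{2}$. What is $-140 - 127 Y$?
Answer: $-8268$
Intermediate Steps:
$Y = 64$
$-140 - 127 Y = -140 - 8128 = -8268$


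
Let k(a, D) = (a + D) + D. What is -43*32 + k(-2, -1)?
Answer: -1380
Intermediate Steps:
k(a, D) = a + 2*D (k(a, D) = (D + a) + D = a + 2*D)
-43*32 + k(-2, -1) = -43*32 + (-2 + 2*(-1)) = -1376 + (-2 - 2) = -1376 - 4 = -1380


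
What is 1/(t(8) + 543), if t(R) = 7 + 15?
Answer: 1/565 ≈ 0.0017699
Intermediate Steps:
t(R) = 22
1/(t(8) + 543) = 1/(22 + 543) = 1/565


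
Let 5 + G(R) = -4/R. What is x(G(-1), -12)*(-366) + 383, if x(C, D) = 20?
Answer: -6937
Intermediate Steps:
G(R) = -5 - 4/R
x(G(-1), -12)*(-366) + 383 = 20*(-366) + 383 = -7320 + 383 = -6937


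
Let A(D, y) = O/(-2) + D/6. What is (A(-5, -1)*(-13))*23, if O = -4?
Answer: -2093/6 ≈ -348.83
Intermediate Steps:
A(D, y) = 2 + D/6 (A(D, y) = -4/(-2) + D/6 = -4*(-½) + D*(⅙) = 2 + D/6)
(A(-5, -1)*(-13))*23 = ((2 + (⅙)*(-5))*(-13))*23 = ((2 - ⅚)*(-13))*23 = ((7/6)*(-13))*23 = -91/6*23 = -2093/6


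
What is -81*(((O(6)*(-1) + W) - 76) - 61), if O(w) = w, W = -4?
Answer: 11907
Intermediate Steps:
-81*(((O(6)*(-1) + W) - 76) - 61) = -81*(((6*(-1) - 4) - 76) - 61) = -81*(((-6 - 4) - 76) - 61) = -81*((-10 - 76) - 61) = -81*(-86 - 61) = -81*(-147) = 11907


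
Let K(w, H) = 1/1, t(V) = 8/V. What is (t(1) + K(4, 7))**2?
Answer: 81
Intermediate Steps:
K(w, H) = 1
(t(1) + K(4, 7))**2 = (8/1 + 1)**2 = (8*1 + 1)**2 = (8 + 1)**2 = 9**2 = 81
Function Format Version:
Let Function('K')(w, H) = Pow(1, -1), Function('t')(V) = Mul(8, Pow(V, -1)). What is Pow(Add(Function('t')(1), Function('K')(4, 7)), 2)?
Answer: 81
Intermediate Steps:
Function('K')(w, H) = 1
Pow(Add(Function('t')(1), Function('K')(4, 7)), 2) = Pow(Add(Mul(8, Pow(1, -1)), 1), 2) = Pow(Add(Mul(8, 1), 1), 2) = Pow(Add(8, 1), 2) = Pow(9, 2) = 81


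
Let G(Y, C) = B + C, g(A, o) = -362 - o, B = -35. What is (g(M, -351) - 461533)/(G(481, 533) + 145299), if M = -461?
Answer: -153848/48599 ≈ -3.1657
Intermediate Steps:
G(Y, C) = -35 + C
(g(M, -351) - 461533)/(G(481, 533) + 145299) = ((-362 - 1*(-351)) - 461533)/((-35 + 533) + 145299) = ((-362 + 351) - 461533)/(498 + 145299) = (-11 - 461533)/145797 = -461544*1/145797 = -153848/48599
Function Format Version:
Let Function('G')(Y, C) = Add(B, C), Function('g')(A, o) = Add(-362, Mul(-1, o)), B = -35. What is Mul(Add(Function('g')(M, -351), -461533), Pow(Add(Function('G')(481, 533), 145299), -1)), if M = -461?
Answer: Rational(-153848, 48599) ≈ -3.1657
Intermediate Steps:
Function('G')(Y, C) = Add(-35, C)
Mul(Add(Function('g')(M, -351), -461533), Pow(Add(Function('G')(481, 533), 145299), -1)) = Mul(Add(Add(-362, Mul(-1, -351)), -461533), Pow(Add(Add(-35, 533), 145299), -1)) = Mul(Add(Add(-362, 351), -461533), Pow(Add(498, 145299), -1)) = Mul(Add(-11, -461533), Pow(145797, -1)) = Mul(-461544, Rational(1, 145797)) = Rational(-153848, 48599)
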